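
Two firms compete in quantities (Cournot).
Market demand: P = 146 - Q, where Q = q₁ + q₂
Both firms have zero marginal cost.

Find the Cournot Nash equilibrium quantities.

q₁* = q₂* = 48.67; P* = 48.67

Work:
Profit: π_i = P·q_i = (a - q_i - q_j)·q_i
FOC: ∂π_i/∂q_i = a - 2q_i - q_j = 0
Reaction function: q_i = (146 - q_j)/2
Symmetry: q* = 146/3 = 48.67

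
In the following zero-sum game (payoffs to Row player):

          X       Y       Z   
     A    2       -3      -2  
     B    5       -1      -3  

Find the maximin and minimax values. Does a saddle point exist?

Maximin = -3, Minimax = -2, Saddle: False

Work:
Row minimums: [-3, -3] → maximin = -3
Column maximums: [5, -1, -2] → minimax = -2
No saddle point (maximin ≠ minimax). Mixed strategy needed.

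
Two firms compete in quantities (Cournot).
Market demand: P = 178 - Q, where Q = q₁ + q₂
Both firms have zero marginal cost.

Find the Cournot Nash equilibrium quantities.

q₁* = q₂* = 59.33; P* = 59.33

Work:
Profit: π_i = P·q_i = (a - q_i - q_j)·q_i
FOC: ∂π_i/∂q_i = a - 2q_i - q_j = 0
Reaction function: q_i = (178 - q_j)/2
Symmetry: q* = 178/3 = 59.33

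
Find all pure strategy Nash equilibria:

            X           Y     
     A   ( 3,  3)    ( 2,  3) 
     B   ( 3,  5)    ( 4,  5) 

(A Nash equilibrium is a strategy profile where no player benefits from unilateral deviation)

Nash equilibrium: (A, X), (B, X), (B, Y)

Work:
Best responses:
  P1 vs X: payoffs [3, 3] → best response A/B (payoff 3)
  P1 vs Y: payoffs [2, 4] → best response B (payoff 4)
  P2 vs A: payoffs [3, 3] → best response X/Y (payoff 3)
  P2 vs B: payoffs [5, 5] → best response X/Y (payoff 5)
Mutual best responses: (A,X), (B,X), (B,Y) → Nash equilibria.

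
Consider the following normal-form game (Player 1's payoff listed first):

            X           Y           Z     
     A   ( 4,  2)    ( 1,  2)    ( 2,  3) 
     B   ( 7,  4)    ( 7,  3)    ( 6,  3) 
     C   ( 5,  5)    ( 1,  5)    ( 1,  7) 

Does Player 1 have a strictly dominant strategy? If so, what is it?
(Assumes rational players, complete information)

Yes, Player 1's strictly dominant strategy is B

Work:
A strategy strictly dominates another if it gives a strictly higher payoff against every opponent action. Compare each pair of P1's strategies column-by-column:
  A vs B: [4 vs 7, 1 vs 7, 2 vs 6] → A does not strictly dominate B (column X: 4 ≤ 7)
  A vs C: [4 vs 5, 1 vs 1, 2 vs 1] → A does not strictly dominate C (column X: 4 ≤ 5)
  B vs A: [7 vs 4, 7 vs 1, 6 vs 2] → B strictly dominates A
  B vs C: [7 vs 5, 7 vs 1, 6 vs 1] → B strictly dominates C
  C vs A: [5 vs 4, 1 vs 1, 1 vs 2] → C does not strictly dominate A (column Y: 1 ≤ 1)
  C vs B: [5 vs 7, 1 vs 7, 1 vs 6] → C does not strictly dominate B (column X: 5 ≤ 7)
B strictly dominates every other strategy → strictly dominant.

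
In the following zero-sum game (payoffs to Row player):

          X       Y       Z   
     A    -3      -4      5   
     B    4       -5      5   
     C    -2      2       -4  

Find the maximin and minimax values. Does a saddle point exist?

Maximin = -4, Minimax = 2, Saddle: False

Work:
Row minimums: [-4, -5, -4] → maximin = -4
Column maximums: [4, 2, 5] → minimax = 2
No saddle point (maximin ≠ minimax). Mixed strategy needed.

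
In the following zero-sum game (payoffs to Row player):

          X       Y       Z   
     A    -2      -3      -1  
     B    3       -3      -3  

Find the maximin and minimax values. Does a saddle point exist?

Maximin = -3, Minimax = -3, Saddle: True

Work:
Row minimums: [-3, -3] → maximin = -3
Column maximums: [3, -3, -1] → minimax = -3
Saddle point exists! Game value = -3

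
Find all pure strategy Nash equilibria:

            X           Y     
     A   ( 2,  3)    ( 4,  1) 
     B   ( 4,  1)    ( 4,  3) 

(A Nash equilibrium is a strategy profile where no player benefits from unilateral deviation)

Nash equilibrium: (B, Y)

Work:
Best responses:
  P1 vs X: payoffs [2, 4] → best response B (payoff 4)
  P1 vs Y: payoffs [4, 4] → best response A/B (payoff 4)
  P2 vs A: payoffs [3, 1] → best response X (payoff 3)
  P2 vs B: payoffs [1, 3] → best response Y (payoff 3)
Mutual best responses: (B,Y) → Nash equilibria.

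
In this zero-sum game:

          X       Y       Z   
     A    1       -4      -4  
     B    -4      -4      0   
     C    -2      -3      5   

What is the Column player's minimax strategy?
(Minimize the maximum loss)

Column should play Y, value = -3

Work:
Column player minimizes Row's maximum payoff:
Column X: max payoff to Row = 1
Column Y: max payoff to Row = -3
Column Z: max payoff to Row = 5
Minimum is -3, achieved by column Y.
Minimax strategy: Y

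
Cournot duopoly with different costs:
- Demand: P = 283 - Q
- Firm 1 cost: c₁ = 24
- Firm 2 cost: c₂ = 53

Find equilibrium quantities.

q₁* = 96.0, q₂* = 67.0

Work:
Reaction: q₁ = (283 - 24 - q₂)/2
Reaction: q₂ = (283 - 53 - q₁)/2
Solve simultaneously:
q₁* = (283 - 2×24 + 53)/3 = 96.0
q₂* = (283 - 2×53 + 24)/3 = 67.0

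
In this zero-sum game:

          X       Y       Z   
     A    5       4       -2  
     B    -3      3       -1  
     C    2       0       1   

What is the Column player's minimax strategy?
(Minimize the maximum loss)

Column should play Z, value = 1

Work:
Column player minimizes Row's maximum payoff:
Column X: max payoff to Row = 5
Column Y: max payoff to Row = 4
Column Z: max payoff to Row = 1
Minimum is 1, achieved by column Z.
Minimax strategy: Z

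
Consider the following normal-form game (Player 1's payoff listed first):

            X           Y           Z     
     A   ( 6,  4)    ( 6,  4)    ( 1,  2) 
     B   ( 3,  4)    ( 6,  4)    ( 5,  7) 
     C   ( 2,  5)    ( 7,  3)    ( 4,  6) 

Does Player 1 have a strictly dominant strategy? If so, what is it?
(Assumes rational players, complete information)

No strictly dominant strategy exists for Player 1

Work:
A strategy strictly dominates another if it gives a strictly higher payoff against every opponent action. Compare each pair of P1's strategies column-by-column:
  A vs B: [6 vs 3, 6 vs 6, 1 vs 5] → A does not strictly dominate B (column Y: 6 ≤ 6)
  A vs C: [6 vs 2, 6 vs 7, 1 vs 4] → A does not strictly dominate C (column Y: 6 ≤ 7)
  B vs A: [3 vs 6, 6 vs 6, 5 vs 1] → B does not strictly dominate A (column X: 3 ≤ 6)
  B vs C: [3 vs 2, 6 vs 7, 5 vs 4] → B does not strictly dominate C (column Y: 6 ≤ 7)
  C vs A: [2 vs 6, 7 vs 6, 4 vs 1] → C does not strictly dominate A (column X: 2 ≤ 6)
  C vs B: [2 vs 3, 7 vs 6, 4 vs 5] → C does not strictly dominate B (column X: 2 ≤ 3)
No single strategy strictly dominates all others → no strictly dominant strategy.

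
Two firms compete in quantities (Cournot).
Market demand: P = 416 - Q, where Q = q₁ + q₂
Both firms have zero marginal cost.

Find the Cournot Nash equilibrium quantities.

q₁* = q₂* = 138.67; P* = 138.67

Work:
Profit: π_i = P·q_i = (a - q_i - q_j)·q_i
FOC: ∂π_i/∂q_i = a - 2q_i - q_j = 0
Reaction function: q_i = (416 - q_j)/2
Symmetry: q* = 416/3 = 138.67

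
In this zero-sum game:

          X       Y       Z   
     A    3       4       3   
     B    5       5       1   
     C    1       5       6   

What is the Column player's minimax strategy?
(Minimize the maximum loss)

Column should play X or Y (all achieve the minimum), value = 5

Work:
Column player minimizes Row's maximum payoff:
Column X: max payoff to Row = 5
Column Y: max payoff to Row = 5
Column Z: max payoff to Row = 6
Minimum is 5, achieved by columns X, Y (tied).
Each of X or Y is a minimax strategy.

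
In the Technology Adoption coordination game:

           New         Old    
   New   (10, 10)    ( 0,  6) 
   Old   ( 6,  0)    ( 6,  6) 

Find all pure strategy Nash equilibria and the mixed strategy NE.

Pure NE: (New, New) and (Old, Old); Mixed NE: p = 0.6, q = 0.6

Work:
Check pure NE:
(New, New): (10, 10) - no unilateral deviation beneficial
(Old, Old): (6, 6) - no unilateral deviation beneficial
Mixed NE: P1 plays New with p = 0.6, P2 plays New with q = 0.6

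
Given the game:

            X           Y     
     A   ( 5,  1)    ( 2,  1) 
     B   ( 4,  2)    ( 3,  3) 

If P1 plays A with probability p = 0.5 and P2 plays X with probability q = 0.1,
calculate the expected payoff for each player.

E[P1] = 2.7, E[P2] = 1.95

Work:
E[P1] = p·q·π₁(A,X) + p·(1-q)·π₁(A,Y) + (1-p)·q·π₁(B,X) + (1-p)·(1-q)·π₁(B,Y)
= 0.5·0.1·5 + 0.5·0.9·2 + 0.5·0.1·4 + 0.5·0.9·3
= 2.7

E[P2] = 1.95 (similar calculation)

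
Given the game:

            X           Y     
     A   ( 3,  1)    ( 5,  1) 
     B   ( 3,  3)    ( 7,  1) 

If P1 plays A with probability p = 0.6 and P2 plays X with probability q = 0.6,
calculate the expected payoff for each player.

E[P1] = 4.12, E[P2] = 1.48

Work:
E[P1] = p·q·π₁(A,X) + p·(1-q)·π₁(A,Y) + (1-p)·q·π₁(B,X) + (1-p)·(1-q)·π₁(B,Y)
= 0.6·0.6·3 + 0.6·0.4·5 + 0.4·0.6·3 + 0.4·0.4·7
= 4.12

E[P2] = 1.48 (similar calculation)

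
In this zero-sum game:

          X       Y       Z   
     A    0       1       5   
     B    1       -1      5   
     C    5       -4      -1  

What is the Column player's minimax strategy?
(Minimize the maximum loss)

Column should play Y, value = 1

Work:
Column player minimizes Row's maximum payoff:
Column X: max payoff to Row = 5
Column Y: max payoff to Row = 1
Column Z: max payoff to Row = 5
Minimum is 1, achieved by column Y.
Minimax strategy: Y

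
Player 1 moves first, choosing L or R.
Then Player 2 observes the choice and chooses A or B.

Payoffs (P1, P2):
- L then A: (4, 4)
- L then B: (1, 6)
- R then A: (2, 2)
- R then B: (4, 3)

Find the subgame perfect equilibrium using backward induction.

P1 plays R, P2 plays B after L and B after R; Payoff (4, 3)

Work:
Backward induction:
After L: P2 chooses B → P1 gets 1
After R: P2 chooses B → P1 gets 4
P1 chooses R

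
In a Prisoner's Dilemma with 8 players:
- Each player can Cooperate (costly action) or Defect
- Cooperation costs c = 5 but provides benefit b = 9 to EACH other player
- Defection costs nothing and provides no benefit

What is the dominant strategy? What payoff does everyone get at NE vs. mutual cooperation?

Dominant: Defect; NE payoff = 0; Coop payoff = 58

Work:
Defect dominates (saves cost c = 5, benefit to others is external)
NE: All defect → everyone gets 0
If all cooperate: each receives (7)×9 - 5 = 58
Social dilemma: 58 > 0 but NE gives 0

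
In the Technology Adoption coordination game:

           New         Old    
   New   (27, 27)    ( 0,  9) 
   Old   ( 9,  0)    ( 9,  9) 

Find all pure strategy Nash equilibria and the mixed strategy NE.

Pure NE: (New, New) and (Old, Old); Mixed NE: p = 0.3333, q = 0.3333

Work:
Check pure NE:
(New, New): (27, 27) - no unilateral deviation beneficial
(Old, Old): (9, 9) - no unilateral deviation beneficial
Mixed NE: P1 plays New with p = 0.3333, P2 plays New with q = 0.3333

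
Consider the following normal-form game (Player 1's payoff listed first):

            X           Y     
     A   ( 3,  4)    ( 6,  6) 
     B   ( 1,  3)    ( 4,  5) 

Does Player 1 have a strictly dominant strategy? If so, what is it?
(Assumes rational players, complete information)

Yes, Player 1's strictly dominant strategy is A

Work:
A strategy strictly dominates another if it gives a strictly higher payoff against every opponent action. Compare each pair of P1's strategies column-by-column:
  A vs B: [3 vs 1, 6 vs 4] → A strictly dominates B
  B vs A: [1 vs 3, 4 vs 6] → B does not strictly dominate A (column X: 1 ≤ 3)
A strictly dominates every other strategy → strictly dominant.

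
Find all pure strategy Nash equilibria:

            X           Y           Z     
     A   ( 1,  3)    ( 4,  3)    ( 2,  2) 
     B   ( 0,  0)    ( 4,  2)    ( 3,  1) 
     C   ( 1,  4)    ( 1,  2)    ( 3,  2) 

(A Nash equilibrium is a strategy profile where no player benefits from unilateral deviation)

Nash equilibrium: (A, X), (A, Y), (B, Y), (C, X)

Work:
Best responses:
  P1 vs X: payoffs [1, 0, 1] → best response A/C (payoff 1)
  P1 vs Y: payoffs [4, 4, 1] → best response A/B (payoff 4)
  P1 vs Z: payoffs [2, 3, 3] → best response B/C (payoff 3)
  P2 vs A: payoffs [3, 3, 2] → best response X/Y (payoff 3)
  P2 vs B: payoffs [0, 2, 1] → best response Y (payoff 2)
  P2 vs C: payoffs [4, 2, 2] → best response X (payoff 4)
Mutual best responses: (A,X), (A,Y), (B,Y), (C,X) → Nash equilibria.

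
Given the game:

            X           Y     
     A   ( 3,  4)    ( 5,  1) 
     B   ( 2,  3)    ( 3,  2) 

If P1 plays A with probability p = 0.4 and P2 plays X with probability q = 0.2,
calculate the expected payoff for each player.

E[P1] = 3.52, E[P2] = 1.96

Work:
E[P1] = p·q·π₁(A,X) + p·(1-q)·π₁(A,Y) + (1-p)·q·π₁(B,X) + (1-p)·(1-q)·π₁(B,Y)
= 0.4·0.2·3 + 0.4·0.8·5 + 0.6·0.2·2 + 0.6·0.8·3
= 3.52

E[P2] = 1.96 (similar calculation)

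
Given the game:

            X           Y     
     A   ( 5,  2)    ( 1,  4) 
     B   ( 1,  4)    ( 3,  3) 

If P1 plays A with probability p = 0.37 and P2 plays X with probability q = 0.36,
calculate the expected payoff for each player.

E[P1] = 2.3392, E[P2] = 3.3304

Work:
E[P1] = p·q·π₁(A,X) + p·(1-q)·π₁(A,Y) + (1-p)·q·π₁(B,X) + (1-p)·(1-q)·π₁(B,Y)
= 0.37·0.36·5 + 0.37·0.64·1 + 0.63·0.36·1 + 0.63·0.64·3
= 2.3392

E[P2] = 3.3304 (similar calculation)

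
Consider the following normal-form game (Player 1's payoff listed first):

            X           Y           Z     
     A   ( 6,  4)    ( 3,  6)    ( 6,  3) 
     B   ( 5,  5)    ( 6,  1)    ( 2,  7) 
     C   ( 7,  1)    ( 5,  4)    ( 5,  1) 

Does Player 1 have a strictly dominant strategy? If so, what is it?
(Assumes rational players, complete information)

No strictly dominant strategy exists for Player 1

Work:
A strategy strictly dominates another if it gives a strictly higher payoff against every opponent action. Compare each pair of P1's strategies column-by-column:
  A vs B: [6 vs 5, 3 vs 6, 6 vs 2] → A does not strictly dominate B (column Y: 3 ≤ 6)
  A vs C: [6 vs 7, 3 vs 5, 6 vs 5] → A does not strictly dominate C (column X: 6 ≤ 7)
  B vs A: [5 vs 6, 6 vs 3, 2 vs 6] → B does not strictly dominate A (column X: 5 ≤ 6)
  B vs C: [5 vs 7, 6 vs 5, 2 vs 5] → B does not strictly dominate C (column X: 5 ≤ 7)
  C vs A: [7 vs 6, 5 vs 3, 5 vs 6] → C does not strictly dominate A (column Z: 5 ≤ 6)
  C vs B: [7 vs 5, 5 vs 6, 5 vs 2] → C does not strictly dominate B (column Y: 5 ≤ 6)
No single strategy strictly dominates all others → no strictly dominant strategy.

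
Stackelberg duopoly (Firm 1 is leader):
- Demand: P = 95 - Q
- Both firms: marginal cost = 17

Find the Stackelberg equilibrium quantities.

q₁* (leader) = 39.0, q₂* (follower) = 19.5

Work:
Follower's reaction: q₂ = (a - c - q₁)/2
Leader substitutes: π₁ = q₁·(a - q₁ - (a-c-q₁)/2 - c)
FOC: q₁* = (95 - 17)/2 = 39.00
Then: q₂* = (95 - 17 - 39.0)/2 = 19.50
Leader has first-mover advantage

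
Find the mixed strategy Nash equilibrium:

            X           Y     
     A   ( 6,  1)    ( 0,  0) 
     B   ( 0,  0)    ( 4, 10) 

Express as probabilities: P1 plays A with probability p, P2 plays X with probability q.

p = 0.9091, q = 0.4

Work:
Find probabilities that make opponent indifferent:
P2 chooses q to make P1 indifferent between A and B
P1 chooses p to make P2 indifferent between X and Y
Mixed NE: P1 plays (A: 0.9091, B: 0.0909), P2 plays (X: 0.4, Y: 0.6)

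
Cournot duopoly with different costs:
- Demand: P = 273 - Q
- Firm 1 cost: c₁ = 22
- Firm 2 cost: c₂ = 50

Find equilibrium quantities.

q₁* = 93.0, q₂* = 65.0

Work:
Reaction: q₁ = (273 - 22 - q₂)/2
Reaction: q₂ = (273 - 50 - q₁)/2
Solve simultaneously:
q₁* = (273 - 2×22 + 50)/3 = 93.0
q₂* = (273 - 2×50 + 22)/3 = 65.0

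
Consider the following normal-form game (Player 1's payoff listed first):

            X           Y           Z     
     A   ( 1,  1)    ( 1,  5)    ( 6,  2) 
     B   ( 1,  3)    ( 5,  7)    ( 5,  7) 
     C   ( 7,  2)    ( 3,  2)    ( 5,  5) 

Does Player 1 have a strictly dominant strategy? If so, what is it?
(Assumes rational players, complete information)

No strictly dominant strategy exists for Player 1

Work:
A strategy strictly dominates another if it gives a strictly higher payoff against every opponent action. Compare each pair of P1's strategies column-by-column:
  A vs B: [1 vs 1, 1 vs 5, 6 vs 5] → A does not strictly dominate B (column X: 1 ≤ 1)
  A vs C: [1 vs 7, 1 vs 3, 6 vs 5] → A does not strictly dominate C (column X: 1 ≤ 7)
  B vs A: [1 vs 1, 5 vs 1, 5 vs 6] → B does not strictly dominate A (column X: 1 ≤ 1)
  B vs C: [1 vs 7, 5 vs 3, 5 vs 5] → B does not strictly dominate C (column X: 1 ≤ 7)
  C vs A: [7 vs 1, 3 vs 1, 5 vs 6] → C does not strictly dominate A (column Z: 5 ≤ 6)
  C vs B: [7 vs 1, 3 vs 5, 5 vs 5] → C does not strictly dominate B (column Y: 3 ≤ 5)
No single strategy strictly dominates all others → no strictly dominant strategy.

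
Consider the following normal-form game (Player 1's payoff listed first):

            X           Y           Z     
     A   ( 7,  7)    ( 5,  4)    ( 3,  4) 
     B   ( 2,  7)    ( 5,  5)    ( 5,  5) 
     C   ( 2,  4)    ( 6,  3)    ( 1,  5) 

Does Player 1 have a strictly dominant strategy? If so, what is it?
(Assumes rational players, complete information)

No strictly dominant strategy exists for Player 1

Work:
A strategy strictly dominates another if it gives a strictly higher payoff against every opponent action. Compare each pair of P1's strategies column-by-column:
  A vs B: [7 vs 2, 5 vs 5, 3 vs 5] → A does not strictly dominate B (column Y: 5 ≤ 5)
  A vs C: [7 vs 2, 5 vs 6, 3 vs 1] → A does not strictly dominate C (column Y: 5 ≤ 6)
  B vs A: [2 vs 7, 5 vs 5, 5 vs 3] → B does not strictly dominate A (column X: 2 ≤ 7)
  B vs C: [2 vs 2, 5 vs 6, 5 vs 1] → B does not strictly dominate C (column X: 2 ≤ 2)
  C vs A: [2 vs 7, 6 vs 5, 1 vs 3] → C does not strictly dominate A (column X: 2 ≤ 7)
  C vs B: [2 vs 2, 6 vs 5, 1 vs 5] → C does not strictly dominate B (column X: 2 ≤ 2)
No single strategy strictly dominates all others → no strictly dominant strategy.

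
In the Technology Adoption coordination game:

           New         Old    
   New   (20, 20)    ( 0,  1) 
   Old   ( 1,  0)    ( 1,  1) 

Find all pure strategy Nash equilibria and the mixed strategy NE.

Pure NE: (New, New) and (Old, Old); Mixed NE: p = 0.05, q = 0.05

Work:
Check pure NE:
(New, New): (20, 20) - no unilateral deviation beneficial
(Old, Old): (1, 1) - no unilateral deviation beneficial
Mixed NE: P1 plays New with p = 0.05, P2 plays New with q = 0.05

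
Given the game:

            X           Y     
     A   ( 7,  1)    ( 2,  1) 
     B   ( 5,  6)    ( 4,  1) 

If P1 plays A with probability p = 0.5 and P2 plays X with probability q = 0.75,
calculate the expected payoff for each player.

E[P1] = 5.25, E[P2] = 2.875

Work:
E[P1] = p·q·π₁(A,X) + p·(1-q)·π₁(A,Y) + (1-p)·q·π₁(B,X) + (1-p)·(1-q)·π₁(B,Y)
= 0.5·0.75·7 + 0.5·0.25·2 + 0.5·0.75·5 + 0.5·0.25·4
= 5.25

E[P2] = 2.875 (similar calculation)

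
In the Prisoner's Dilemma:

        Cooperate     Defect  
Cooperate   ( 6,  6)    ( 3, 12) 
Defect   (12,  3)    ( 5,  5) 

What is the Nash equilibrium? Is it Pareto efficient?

(Defect, Defect) is NE; not Pareto efficient

Work:
Defect dominates Cooperate for both players:
If P2 cooperates: Defect (12) > Cooperate (6)
If P2 defects: Defect (5) > Cooperate (3)
NE: (Defect, Defect) with payoff (5, 5)
But (Cooperate, Cooperate) = (6, 6) Pareto dominates (5, 5)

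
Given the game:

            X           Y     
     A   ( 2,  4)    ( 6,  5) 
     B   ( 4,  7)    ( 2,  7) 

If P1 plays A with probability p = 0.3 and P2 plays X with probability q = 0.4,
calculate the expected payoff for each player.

E[P1] = 3.28, E[P2] = 6.28

Work:
E[P1] = p·q·π₁(A,X) + p·(1-q)·π₁(A,Y) + (1-p)·q·π₁(B,X) + (1-p)·(1-q)·π₁(B,Y)
= 0.3·0.4·2 + 0.3·0.6·6 + 0.7·0.4·4 + 0.7·0.6·2
= 3.28

E[P2] = 6.28 (similar calculation)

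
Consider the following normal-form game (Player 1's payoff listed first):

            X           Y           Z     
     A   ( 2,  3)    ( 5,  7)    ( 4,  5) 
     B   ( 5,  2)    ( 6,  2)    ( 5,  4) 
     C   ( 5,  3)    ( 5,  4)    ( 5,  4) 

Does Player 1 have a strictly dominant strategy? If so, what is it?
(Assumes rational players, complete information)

No strictly dominant strategy exists for Player 1

Work:
A strategy strictly dominates another if it gives a strictly higher payoff against every opponent action. Compare each pair of P1's strategies column-by-column:
  A vs B: [2 vs 5, 5 vs 6, 4 vs 5] → A does not strictly dominate B (column X: 2 ≤ 5)
  A vs C: [2 vs 5, 5 vs 5, 4 vs 5] → A does not strictly dominate C (column X: 2 ≤ 5)
  B vs A: [5 vs 2, 6 vs 5, 5 vs 4] → B strictly dominates A
  B vs C: [5 vs 5, 6 vs 5, 5 vs 5] → B does not strictly dominate C (column X: 5 ≤ 5)
  C vs A: [5 vs 2, 5 vs 5, 5 vs 4] → C does not strictly dominate A (column Y: 5 ≤ 5)
  C vs B: [5 vs 5, 5 vs 6, 5 vs 5] → C does not strictly dominate B (column X: 5 ≤ 5)
No single strategy strictly dominates all others → no strictly dominant strategy.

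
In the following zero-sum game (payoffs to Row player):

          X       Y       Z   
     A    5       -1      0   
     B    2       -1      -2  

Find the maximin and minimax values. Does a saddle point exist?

Maximin = -1, Minimax = -1, Saddle: True

Work:
Row minimums: [-1, -2] → maximin = -1
Column maximums: [5, -1, 0] → minimax = -1
Saddle point exists! Game value = -1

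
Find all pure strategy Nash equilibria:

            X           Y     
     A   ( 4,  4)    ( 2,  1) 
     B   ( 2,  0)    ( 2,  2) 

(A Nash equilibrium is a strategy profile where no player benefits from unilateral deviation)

Nash equilibrium: (A, X), (B, Y)

Work:
Best responses:
  P1 vs X: payoffs [4, 2] → best response A (payoff 4)
  P1 vs Y: payoffs [2, 2] → best response A/B (payoff 2)
  P2 vs A: payoffs [4, 1] → best response X (payoff 4)
  P2 vs B: payoffs [0, 2] → best response Y (payoff 2)
Mutual best responses: (A,X), (B,Y) → Nash equilibria.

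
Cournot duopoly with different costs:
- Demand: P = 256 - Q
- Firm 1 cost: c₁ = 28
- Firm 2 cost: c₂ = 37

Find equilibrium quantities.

q₁* = 79.0, q₂* = 70.0

Work:
Reaction: q₁ = (256 - 28 - q₂)/2
Reaction: q₂ = (256 - 37 - q₁)/2
Solve simultaneously:
q₁* = (256 - 2×28 + 37)/3 = 79.0
q₂* = (256 - 2×37 + 28)/3 = 70.0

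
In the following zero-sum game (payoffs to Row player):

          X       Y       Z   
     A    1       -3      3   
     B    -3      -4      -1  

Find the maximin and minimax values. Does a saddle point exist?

Maximin = -3, Minimax = -3, Saddle: True

Work:
Row minimums: [-3, -4] → maximin = -3
Column maximums: [1, -3, 3] → minimax = -3
Saddle point exists! Game value = -3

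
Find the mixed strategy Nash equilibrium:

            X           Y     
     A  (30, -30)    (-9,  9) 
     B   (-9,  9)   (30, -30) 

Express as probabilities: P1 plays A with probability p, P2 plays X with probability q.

p = 0.5, q = 0.5

Work:
Find probabilities that make opponent indifferent:
P2 chooses q to make P1 indifferent between A and B
P1 chooses p to make P2 indifferent between X and Y
Mixed NE: P1 plays (A: 0.5, B: 0.5), P2 plays (X: 0.5, Y: 0.5)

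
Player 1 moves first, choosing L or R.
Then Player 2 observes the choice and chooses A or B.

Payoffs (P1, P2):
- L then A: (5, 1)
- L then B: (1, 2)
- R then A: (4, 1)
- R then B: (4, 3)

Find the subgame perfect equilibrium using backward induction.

P1 plays R, P2 plays B after L and B after R; Payoff (4, 3)

Work:
Backward induction:
After L: P2 chooses B → P1 gets 1
After R: P2 chooses B → P1 gets 4
P1 chooses R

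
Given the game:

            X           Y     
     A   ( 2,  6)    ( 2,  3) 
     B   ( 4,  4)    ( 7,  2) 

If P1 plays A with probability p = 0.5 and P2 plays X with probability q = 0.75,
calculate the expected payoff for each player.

E[P1] = 3.375, E[P2] = 4.375

Work:
E[P1] = p·q·π₁(A,X) + p·(1-q)·π₁(A,Y) + (1-p)·q·π₁(B,X) + (1-p)·(1-q)·π₁(B,Y)
= 0.5·0.75·2 + 0.5·0.25·2 + 0.5·0.75·4 + 0.5·0.25·7
= 3.375

E[P2] = 4.375 (similar calculation)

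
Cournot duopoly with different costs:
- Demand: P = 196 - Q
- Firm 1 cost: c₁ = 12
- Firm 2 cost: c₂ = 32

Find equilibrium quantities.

q₁* = 68.0, q₂* = 48.0

Work:
Reaction: q₁ = (196 - 12 - q₂)/2
Reaction: q₂ = (196 - 32 - q₁)/2
Solve simultaneously:
q₁* = (196 - 2×12 + 32)/3 = 68.0
q₂* = (196 - 2×32 + 12)/3 = 48.0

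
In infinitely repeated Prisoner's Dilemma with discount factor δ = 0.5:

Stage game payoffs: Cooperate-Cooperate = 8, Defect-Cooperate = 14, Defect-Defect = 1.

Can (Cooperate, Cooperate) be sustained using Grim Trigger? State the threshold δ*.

δ* = 0.4615; since δ = 0.5 ≥ 0.4615, cooperation can be sustained

Work:
For Grim Trigger:
Cooperate forever: 8/(1-δ)
Defect then punished: 14 + 1·δ/(1-δ)
Need: 8/(1-δ) ≥ 14 + 1·δ/(1-δ)
Solving: δ ≥ (T-R)/(T-P) = (14-8)/(14-1) = 0.4615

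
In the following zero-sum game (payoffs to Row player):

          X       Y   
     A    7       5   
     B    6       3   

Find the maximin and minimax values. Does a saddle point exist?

Maximin = 5, Minimax = 5, Saddle: True

Work:
Row minimums: [5, 3] → maximin = 5
Column maximums: [7, 5] → minimax = 5
Saddle point exists! Game value = 5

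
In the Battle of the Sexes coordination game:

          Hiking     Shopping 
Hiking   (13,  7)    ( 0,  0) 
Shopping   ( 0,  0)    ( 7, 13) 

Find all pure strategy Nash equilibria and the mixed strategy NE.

Pure NE: (Hiking, Hiking) and (Shopping, Shopping); Mixed NE: p = 0.65, q = 0.35

Work:
Check pure NE:
(Hiking, Hiking): (13, 7) - no unilateral deviation beneficial
(Shopping, Shopping): (7, 13) - no unilateral deviation beneficial
Mixed NE: P1 plays Hiking with p = 0.65, P2 plays Hiking with q = 0.35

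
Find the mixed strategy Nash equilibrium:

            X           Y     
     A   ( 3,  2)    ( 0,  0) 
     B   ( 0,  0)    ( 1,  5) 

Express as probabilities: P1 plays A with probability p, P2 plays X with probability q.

p = 0.7143, q = 0.25

Work:
Find probabilities that make opponent indifferent:
P2 chooses q to make P1 indifferent between A and B
P1 chooses p to make P2 indifferent between X and Y
Mixed NE: P1 plays (A: 0.7143, B: 0.2857), P2 plays (X: 0.25, Y: 0.75)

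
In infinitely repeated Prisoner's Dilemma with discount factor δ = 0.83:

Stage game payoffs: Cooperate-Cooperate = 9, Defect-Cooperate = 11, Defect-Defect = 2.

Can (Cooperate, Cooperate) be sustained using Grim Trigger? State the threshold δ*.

δ* = 0.2222; since δ = 0.83 ≥ 0.2222, cooperation can be sustained

Work:
For Grim Trigger:
Cooperate forever: 9/(1-δ)
Defect then punished: 11 + 2·δ/(1-δ)
Need: 9/(1-δ) ≥ 11 + 2·δ/(1-δ)
Solving: δ ≥ (T-R)/(T-P) = (11-9)/(11-2) = 0.2222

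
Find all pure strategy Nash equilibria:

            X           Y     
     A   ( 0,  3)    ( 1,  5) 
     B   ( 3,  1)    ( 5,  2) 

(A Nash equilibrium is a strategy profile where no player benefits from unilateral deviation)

Nash equilibrium: (B, Y)

Work:
Best responses:
  P1 vs X: payoffs [0, 3] → best response B (payoff 3)
  P1 vs Y: payoffs [1, 5] → best response B (payoff 5)
  P2 vs A: payoffs [3, 5] → best response Y (payoff 5)
  P2 vs B: payoffs [1, 2] → best response Y (payoff 2)
Mutual best responses: (B,Y) → Nash equilibria.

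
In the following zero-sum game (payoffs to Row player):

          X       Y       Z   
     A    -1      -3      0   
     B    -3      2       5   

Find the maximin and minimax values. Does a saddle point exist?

Maximin = -3, Minimax = -1, Saddle: False

Work:
Row minimums: [-3, -3] → maximin = -3
Column maximums: [-1, 2, 5] → minimax = -1
No saddle point (maximin ≠ minimax). Mixed strategy needed.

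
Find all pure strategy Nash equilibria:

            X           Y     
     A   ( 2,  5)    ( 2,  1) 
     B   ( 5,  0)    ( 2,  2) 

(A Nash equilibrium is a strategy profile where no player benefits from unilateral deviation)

Nash equilibrium: (B, Y)

Work:
Best responses:
  P1 vs X: payoffs [2, 5] → best response B (payoff 5)
  P1 vs Y: payoffs [2, 2] → best response A/B (payoff 2)
  P2 vs A: payoffs [5, 1] → best response X (payoff 5)
  P2 vs B: payoffs [0, 2] → best response Y (payoff 2)
Mutual best responses: (B,Y) → Nash equilibria.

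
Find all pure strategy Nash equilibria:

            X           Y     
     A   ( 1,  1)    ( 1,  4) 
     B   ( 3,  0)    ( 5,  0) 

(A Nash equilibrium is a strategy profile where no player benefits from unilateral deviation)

Nash equilibrium: (B, X), (B, Y)

Work:
Best responses:
  P1 vs X: payoffs [1, 3] → best response B (payoff 3)
  P1 vs Y: payoffs [1, 5] → best response B (payoff 5)
  P2 vs A: payoffs [1, 4] → best response Y (payoff 4)
  P2 vs B: payoffs [0, 0] → best response X/Y (payoff 0)
Mutual best responses: (B,X), (B,Y) → Nash equilibria.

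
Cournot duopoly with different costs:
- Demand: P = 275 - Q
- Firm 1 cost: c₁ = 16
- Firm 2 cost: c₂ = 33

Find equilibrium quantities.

q₁* = 92.0, q₂* = 75.0

Work:
Reaction: q₁ = (275 - 16 - q₂)/2
Reaction: q₂ = (275 - 33 - q₁)/2
Solve simultaneously:
q₁* = (275 - 2×16 + 33)/3 = 92.0
q₂* = (275 - 2×33 + 16)/3 = 75.0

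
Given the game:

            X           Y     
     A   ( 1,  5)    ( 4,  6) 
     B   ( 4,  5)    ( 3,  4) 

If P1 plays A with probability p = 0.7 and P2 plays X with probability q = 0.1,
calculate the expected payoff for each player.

E[P1] = 3.52, E[P2] = 5.36

Work:
E[P1] = p·q·π₁(A,X) + p·(1-q)·π₁(A,Y) + (1-p)·q·π₁(B,X) + (1-p)·(1-q)·π₁(B,Y)
= 0.7·0.1·1 + 0.7·0.9·4 + 0.3·0.1·4 + 0.3·0.9·3
= 3.52

E[P2] = 5.36 (similar calculation)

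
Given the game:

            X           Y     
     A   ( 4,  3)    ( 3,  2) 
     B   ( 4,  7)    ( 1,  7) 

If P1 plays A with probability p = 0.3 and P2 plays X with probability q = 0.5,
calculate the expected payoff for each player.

E[P1] = 2.8, E[P2] = 5.65

Work:
E[P1] = p·q·π₁(A,X) + p·(1-q)·π₁(A,Y) + (1-p)·q·π₁(B,X) + (1-p)·(1-q)·π₁(B,Y)
= 0.3·0.5·4 + 0.3·0.5·3 + 0.7·0.5·4 + 0.7·0.5·1
= 2.8

E[P2] = 5.65 (similar calculation)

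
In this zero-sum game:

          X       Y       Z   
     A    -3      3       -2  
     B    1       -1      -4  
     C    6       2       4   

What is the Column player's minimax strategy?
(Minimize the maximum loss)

Column should play Y, value = 3

Work:
Column player minimizes Row's maximum payoff:
Column X: max payoff to Row = 6
Column Y: max payoff to Row = 3
Column Z: max payoff to Row = 4
Minimum is 3, achieved by column Y.
Minimax strategy: Y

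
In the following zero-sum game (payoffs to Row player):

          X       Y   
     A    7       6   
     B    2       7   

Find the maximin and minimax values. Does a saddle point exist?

Maximin = 6, Minimax = 7, Saddle: False

Work:
Row minimums: [6, 2] → maximin = 6
Column maximums: [7, 7] → minimax = 7
No saddle point (maximin ≠ minimax). Mixed strategy needed.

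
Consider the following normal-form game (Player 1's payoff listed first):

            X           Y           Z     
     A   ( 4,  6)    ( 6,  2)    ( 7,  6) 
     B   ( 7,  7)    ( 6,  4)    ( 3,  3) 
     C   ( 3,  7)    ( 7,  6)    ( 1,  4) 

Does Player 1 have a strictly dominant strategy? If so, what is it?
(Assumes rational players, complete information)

No strictly dominant strategy exists for Player 1

Work:
A strategy strictly dominates another if it gives a strictly higher payoff against every opponent action. Compare each pair of P1's strategies column-by-column:
  A vs B: [4 vs 7, 6 vs 6, 7 vs 3] → A does not strictly dominate B (column X: 4 ≤ 7)
  A vs C: [4 vs 3, 6 vs 7, 7 vs 1] → A does not strictly dominate C (column Y: 6 ≤ 7)
  B vs A: [7 vs 4, 6 vs 6, 3 vs 7] → B does not strictly dominate A (column Y: 6 ≤ 6)
  B vs C: [7 vs 3, 6 vs 7, 3 vs 1] → B does not strictly dominate C (column Y: 6 ≤ 7)
  C vs A: [3 vs 4, 7 vs 6, 1 vs 7] → C does not strictly dominate A (column X: 3 ≤ 4)
  C vs B: [3 vs 7, 7 vs 6, 1 vs 3] → C does not strictly dominate B (column X: 3 ≤ 7)
No single strategy strictly dominates all others → no strictly dominant strategy.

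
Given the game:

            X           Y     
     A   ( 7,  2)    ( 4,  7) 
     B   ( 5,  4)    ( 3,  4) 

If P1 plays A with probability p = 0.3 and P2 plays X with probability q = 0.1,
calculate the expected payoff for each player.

E[P1] = 3.53, E[P2] = 4.75

Work:
E[P1] = p·q·π₁(A,X) + p·(1-q)·π₁(A,Y) + (1-p)·q·π₁(B,X) + (1-p)·(1-q)·π₁(B,Y)
= 0.3·0.1·7 + 0.3·0.9·4 + 0.7·0.1·5 + 0.7·0.9·3
= 3.53

E[P2] = 4.75 (similar calculation)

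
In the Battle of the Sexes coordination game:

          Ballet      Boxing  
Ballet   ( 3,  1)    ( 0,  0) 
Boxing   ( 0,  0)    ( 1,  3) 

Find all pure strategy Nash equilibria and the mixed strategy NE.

Pure NE: (Ballet, Ballet) and (Boxing, Boxing); Mixed NE: p = 0.75, q = 0.25

Work:
Check pure NE:
(Ballet, Ballet): (3, 1) - no unilateral deviation beneficial
(Boxing, Boxing): (1, 3) - no unilateral deviation beneficial
Mixed NE: P1 plays Ballet with p = 0.75, P2 plays Ballet with q = 0.25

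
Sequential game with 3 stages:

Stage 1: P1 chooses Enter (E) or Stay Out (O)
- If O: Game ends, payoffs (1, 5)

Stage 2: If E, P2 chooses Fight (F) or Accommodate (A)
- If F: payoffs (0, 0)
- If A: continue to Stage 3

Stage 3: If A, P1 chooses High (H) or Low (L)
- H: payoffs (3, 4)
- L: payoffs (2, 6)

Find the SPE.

SPE: (E, A, H); Outcome (3, 4)

Work:
Stage 3: P1 chooses H (3 vs 2)
Stage 2: P2: F->0, A->4 (anticipating H). Choose A
Stage 1: P1: O->1, E->3 (anticipating A, H). Choose E
SPE path: E -> A -> H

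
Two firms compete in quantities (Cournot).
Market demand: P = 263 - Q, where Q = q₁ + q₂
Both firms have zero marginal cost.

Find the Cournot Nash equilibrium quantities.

q₁* = q₂* = 87.67; P* = 87.67

Work:
Profit: π_i = P·q_i = (a - q_i - q_j)·q_i
FOC: ∂π_i/∂q_i = a - 2q_i - q_j = 0
Reaction function: q_i = (263 - q_j)/2
Symmetry: q* = 263/3 = 87.67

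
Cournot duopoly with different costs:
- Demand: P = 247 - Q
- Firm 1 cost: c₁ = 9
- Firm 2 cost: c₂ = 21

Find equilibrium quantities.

q₁* = 83.33, q₂* = 71.33

Work:
Reaction: q₁ = (247 - 9 - q₂)/2
Reaction: q₂ = (247 - 21 - q₁)/2
Solve simultaneously:
q₁* = (247 - 2×9 + 21)/3 = 83.33
q₂* = (247 - 2×21 + 9)/3 = 71.33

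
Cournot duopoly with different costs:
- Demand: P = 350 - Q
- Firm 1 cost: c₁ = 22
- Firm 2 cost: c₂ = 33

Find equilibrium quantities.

q₁* = 113.0, q₂* = 102.0

Work:
Reaction: q₁ = (350 - 22 - q₂)/2
Reaction: q₂ = (350 - 33 - q₁)/2
Solve simultaneously:
q₁* = (350 - 2×22 + 33)/3 = 113.0
q₂* = (350 - 2×33 + 22)/3 = 102.0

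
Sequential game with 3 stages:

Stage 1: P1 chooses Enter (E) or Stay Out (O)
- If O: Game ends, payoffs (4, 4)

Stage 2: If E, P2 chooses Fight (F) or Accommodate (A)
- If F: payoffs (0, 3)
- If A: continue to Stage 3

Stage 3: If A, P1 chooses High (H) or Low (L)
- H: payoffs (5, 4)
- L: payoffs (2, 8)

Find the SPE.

SPE: (E, A, H); Outcome (5, 4)

Work:
Stage 3: P1 chooses H (5 vs 2)
Stage 2: P2: F->3, A->4 (anticipating H). Choose A
Stage 1: P1: O->4, E->5 (anticipating A, H). Choose E
SPE path: E -> A -> H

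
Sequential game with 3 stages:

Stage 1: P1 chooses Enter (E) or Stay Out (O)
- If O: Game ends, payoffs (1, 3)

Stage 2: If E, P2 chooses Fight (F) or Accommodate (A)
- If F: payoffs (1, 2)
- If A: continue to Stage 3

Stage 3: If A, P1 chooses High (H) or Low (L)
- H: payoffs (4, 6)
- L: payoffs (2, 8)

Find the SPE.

SPE: (E, A, H); Outcome (4, 6)

Work:
Stage 3: P1 chooses H (4 vs 2)
Stage 2: P2: F->2, A->6 (anticipating H). Choose A
Stage 1: P1: O->1, E->4 (anticipating A, H). Choose E
SPE path: E -> A -> H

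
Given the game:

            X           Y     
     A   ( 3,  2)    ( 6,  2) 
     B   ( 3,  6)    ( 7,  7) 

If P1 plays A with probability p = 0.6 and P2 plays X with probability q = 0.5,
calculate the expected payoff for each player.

E[P1] = 4.7, E[P2] = 3.8

Work:
E[P1] = p·q·π₁(A,X) + p·(1-q)·π₁(A,Y) + (1-p)·q·π₁(B,X) + (1-p)·(1-q)·π₁(B,Y)
= 0.6·0.5·3 + 0.6·0.5·6 + 0.4·0.5·3 + 0.4·0.5·7
= 4.7

E[P2] = 3.8 (similar calculation)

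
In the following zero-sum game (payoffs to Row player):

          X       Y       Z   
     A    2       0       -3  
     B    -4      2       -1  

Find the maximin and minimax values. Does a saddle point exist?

Maximin = -3, Minimax = -1, Saddle: False

Work:
Row minimums: [-3, -4] → maximin = -3
Column maximums: [2, 2, -1] → minimax = -1
No saddle point (maximin ≠ minimax). Mixed strategy needed.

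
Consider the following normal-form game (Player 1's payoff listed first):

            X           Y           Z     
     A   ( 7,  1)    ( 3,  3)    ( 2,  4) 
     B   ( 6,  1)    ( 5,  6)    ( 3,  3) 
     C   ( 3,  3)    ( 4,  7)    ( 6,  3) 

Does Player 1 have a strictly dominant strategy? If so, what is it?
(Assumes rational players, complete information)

No strictly dominant strategy exists for Player 1

Work:
A strategy strictly dominates another if it gives a strictly higher payoff against every opponent action. Compare each pair of P1's strategies column-by-column:
  A vs B: [7 vs 6, 3 vs 5, 2 vs 3] → A does not strictly dominate B (column Y: 3 ≤ 5)
  A vs C: [7 vs 3, 3 vs 4, 2 vs 6] → A does not strictly dominate C (column Y: 3 ≤ 4)
  B vs A: [6 vs 7, 5 vs 3, 3 vs 2] → B does not strictly dominate A (column X: 6 ≤ 7)
  B vs C: [6 vs 3, 5 vs 4, 3 vs 6] → B does not strictly dominate C (column Z: 3 ≤ 6)
  C vs A: [3 vs 7, 4 vs 3, 6 vs 2] → C does not strictly dominate A (column X: 3 ≤ 7)
  C vs B: [3 vs 6, 4 vs 5, 6 vs 3] → C does not strictly dominate B (column X: 3 ≤ 6)
No single strategy strictly dominates all others → no strictly dominant strategy.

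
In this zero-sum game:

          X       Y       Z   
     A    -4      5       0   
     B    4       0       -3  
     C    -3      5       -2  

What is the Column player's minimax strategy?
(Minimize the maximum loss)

Column should play Z, value = 0

Work:
Column player minimizes Row's maximum payoff:
Column X: max payoff to Row = 4
Column Y: max payoff to Row = 5
Column Z: max payoff to Row = 0
Minimum is 0, achieved by column Z.
Minimax strategy: Z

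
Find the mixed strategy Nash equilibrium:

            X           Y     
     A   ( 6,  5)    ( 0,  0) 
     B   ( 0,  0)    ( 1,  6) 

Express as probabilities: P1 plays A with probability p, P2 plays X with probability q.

p = 0.5455, q = 0.1429

Work:
Find probabilities that make opponent indifferent:
P2 chooses q to make P1 indifferent between A and B
P1 chooses p to make P2 indifferent between X and Y
Mixed NE: P1 plays (A: 0.5455, B: 0.4545), P2 plays (X: 0.1429, Y: 0.8571)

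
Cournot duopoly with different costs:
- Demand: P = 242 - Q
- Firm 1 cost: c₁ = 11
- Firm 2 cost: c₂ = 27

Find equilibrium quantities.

q₁* = 82.33, q₂* = 66.33

Work:
Reaction: q₁ = (242 - 11 - q₂)/2
Reaction: q₂ = (242 - 27 - q₁)/2
Solve simultaneously:
q₁* = (242 - 2×11 + 27)/3 = 82.33
q₂* = (242 - 2×27 + 11)/3 = 66.33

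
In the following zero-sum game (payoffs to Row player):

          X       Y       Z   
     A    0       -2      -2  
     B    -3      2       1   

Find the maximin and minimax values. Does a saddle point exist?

Maximin = -2, Minimax = 0, Saddle: False

Work:
Row minimums: [-2, -3] → maximin = -2
Column maximums: [0, 2, 1] → minimax = 0
No saddle point (maximin ≠ minimax). Mixed strategy needed.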